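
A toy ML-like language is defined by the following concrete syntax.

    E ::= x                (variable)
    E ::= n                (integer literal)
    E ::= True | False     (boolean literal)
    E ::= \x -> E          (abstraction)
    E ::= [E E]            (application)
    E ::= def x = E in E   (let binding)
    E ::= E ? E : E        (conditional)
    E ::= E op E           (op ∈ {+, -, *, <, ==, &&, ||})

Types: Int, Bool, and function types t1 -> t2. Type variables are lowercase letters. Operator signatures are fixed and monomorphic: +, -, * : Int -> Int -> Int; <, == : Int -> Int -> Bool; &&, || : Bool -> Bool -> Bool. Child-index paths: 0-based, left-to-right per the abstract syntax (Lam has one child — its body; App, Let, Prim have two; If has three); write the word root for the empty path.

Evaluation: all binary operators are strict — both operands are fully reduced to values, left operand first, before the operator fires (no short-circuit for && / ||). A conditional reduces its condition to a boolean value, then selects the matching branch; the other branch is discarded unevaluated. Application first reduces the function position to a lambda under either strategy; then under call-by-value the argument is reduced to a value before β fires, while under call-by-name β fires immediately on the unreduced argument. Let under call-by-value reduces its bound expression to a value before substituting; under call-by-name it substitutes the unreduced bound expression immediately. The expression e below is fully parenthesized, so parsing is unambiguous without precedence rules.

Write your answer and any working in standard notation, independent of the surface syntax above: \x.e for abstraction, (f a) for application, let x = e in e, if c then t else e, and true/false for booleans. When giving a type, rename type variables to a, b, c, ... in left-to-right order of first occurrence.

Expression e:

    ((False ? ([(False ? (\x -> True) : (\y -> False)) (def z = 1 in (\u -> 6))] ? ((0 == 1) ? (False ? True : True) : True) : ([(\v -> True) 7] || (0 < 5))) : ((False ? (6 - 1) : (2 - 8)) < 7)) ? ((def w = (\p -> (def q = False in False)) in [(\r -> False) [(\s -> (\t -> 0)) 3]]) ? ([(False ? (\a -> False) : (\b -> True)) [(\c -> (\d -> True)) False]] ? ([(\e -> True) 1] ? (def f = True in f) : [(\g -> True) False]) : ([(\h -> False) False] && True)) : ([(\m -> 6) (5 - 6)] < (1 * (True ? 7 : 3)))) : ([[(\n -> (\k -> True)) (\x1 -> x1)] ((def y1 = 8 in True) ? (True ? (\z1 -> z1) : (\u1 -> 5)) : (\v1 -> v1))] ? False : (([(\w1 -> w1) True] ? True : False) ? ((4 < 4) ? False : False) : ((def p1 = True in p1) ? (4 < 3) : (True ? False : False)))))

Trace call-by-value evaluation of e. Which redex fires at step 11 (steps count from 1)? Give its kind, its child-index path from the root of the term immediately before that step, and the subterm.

Working:
step 0: (if (if false then (if ((if false then (\x.true) else (\y.false)) (let z = 1 in (\u.6))) then (if (0 == 1) then (if false then true else true) else true) else (((\v.true) 7) || (0 < 5))) else ((if false then (6 - 1) else (2 - 8)) < 7)) then (if (let w = (\p.(let q = false in false)) in ((\r.false) ((\s.(\t.0)) 3))) then (if ((if false then (\a.false) else (\b.true)) ((\c.(\d.true)) false)) then (if ((\e.true) 1) then (let f = true in f) else ((\g.true) false)) else (((\h.false) false) && true)) else (((\m.6) (5 - 6)) < (1 * (if true then 7 else 3)))) else (if (((\n.(\k.true)) (\x1.x1)) (if (let y1 = 8 in true) then (if true then (\z1.z1) else (\u1.5)) else (\v1.v1))) then false else (if (if ((\w1.w1) true) then true else false) then (if (4 < 4) then false else false) else (if (let p1 = true in p1) then (4 < 3) else (if true then false else false)))))
step 1: [if@0] (if ((if false then (6 - 1) else (2 - 8)) < 7) then (if (let w = (\p.(let q = false in false)) in ((\r.false) ((\s.(\t.0)) 3))) then (if ((if false then (\a.false) else (\b.true)) ((\c.(\d.true)) false)) then (if ((\e.true) 1) then (let f = true in f) else ((\g.true) false)) else (((\h.false) false) && true)) else (((\m.6) (5 - 6)) < (1 * (if true then 7 else 3)))) else (if (((\n.(\k.true)) (\x1.x1)) (if (let y1 = 8 in true) then (if true then (\z1.z1) else (\u1.5)) else (\v1.v1))) then false else (if (if ((\w1.w1) true) then true else false) then (if (4 < 4) then false else false) else (if (let p1 = true in p1) then (4 < 3) else (if true then false else false)))))
step 2: [if@0.0] (if ((2 - 8) < 7) then (if (let w = (\p.(let q = false in false)) in ((\r.false) ((\s.(\t.0)) 3))) then (if ((if false then (\a.false) else (\b.true)) ((\c.(\d.true)) false)) then (if ((\e.true) 1) then (let f = true in f) else ((\g.true) false)) else (((\h.false) false) && true)) else (((\m.6) (5 - 6)) < (1 * (if true then 7 else 3)))) else (if (((\n.(\k.true)) (\x1.x1)) (if (let y1 = 8 in true) then (if true then (\z1.z1) else (\u1.5)) else (\v1.v1))) then false else (if (if ((\w1.w1) true) then true else false) then (if (4 < 4) then false else false) else (if (let p1 = true in p1) then (4 < 3) else (if true then false else false)))))
step 3: [delta@0.0] (if (-6 < 7) then (if (let w = (\p.(let q = false in false)) in ((\r.false) ((\s.(\t.0)) 3))) then (if ((if false then (\a.false) else (\b.true)) ((\c.(\d.true)) false)) then (if ((\e.true) 1) then (let f = true in f) else ((\g.true) false)) else (((\h.false) false) && true)) else (((\m.6) (5 - 6)) < (1 * (if true then 7 else 3)))) else (if (((\n.(\k.true)) (\x1.x1)) (if (let y1 = 8 in true) then (if true then (\z1.z1) else (\u1.5)) else (\v1.v1))) then false else (if (if ((\w1.w1) true) then true else false) then (if (4 < 4) then false else false) else (if (let p1 = true in p1) then (4 < 3) else (if true then false else false)))))
step 4: [delta@0] (if true then (if (let w = (\p.(let q = false in false)) in ((\r.false) ((\s.(\t.0)) 3))) then (if ((if false then (\a.false) else (\b.true)) ((\c.(\d.true)) false)) then (if ((\e.true) 1) then (let f = true in f) else ((\g.true) false)) else (((\h.false) false) && true)) else (((\m.6) (5 - 6)) < (1 * (if true then 7 else 3)))) else (if (((\n.(\k.true)) (\x1.x1)) (if (let y1 = 8 in true) then (if true then (\z1.z1) else (\u1.5)) else (\v1.v1))) then false else (if (if ((\w1.w1) true) then true else false) then (if (4 < 4) then false else false) else (if (let p1 = true in p1) then (4 < 3) else (if true then false else false)))))
step 5: [if@root] (if (let w = (\p.(let q = false in false)) in ((\r.false) ((\s.(\t.0)) 3))) then (if ((if false then (\a.false) else (\b.true)) ((\c.(\d.true)) false)) then (if ((\e.true) 1) then (let f = true in f) else ((\g.true) false)) else (((\h.false) false) && true)) else (((\m.6) (5 - 6)) < (1 * (if true then 7 else 3))))
step 6: [let@0] (if ((\r.false) ((\s.(\t.0)) 3)) then (if ((if false then (\a.false) else (\b.true)) ((\c.(\d.true)) false)) then (if ((\e.true) 1) then (let f = true in f) else ((\g.true) false)) else (((\h.false) false) && true)) else (((\m.6) (5 - 6)) < (1 * (if true then 7 else 3))))
step 7: [beta@0.1] (if ((\r.false) (\t.0)) then (if ((if false then (\a.false) else (\b.true)) ((\c.(\d.true)) false)) then (if ((\e.true) 1) then (let f = true in f) else ((\g.true) false)) else (((\h.false) false) && true)) else (((\m.6) (5 - 6)) < (1 * (if true then 7 else 3))))
step 8: [beta@0] (if false then (if ((if false then (\a.false) else (\b.true)) ((\c.(\d.true)) false)) then (if ((\e.true) 1) then (let f = true in f) else ((\g.true) false)) else (((\h.false) false) && true)) else (((\m.6) (5 - 6)) < (1 * (if true then 7 else 3))))
step 9: [if@root] (((\m.6) (5 - 6)) < (1 * (if true then 7 else 3)))
step 10: [delta@0.1] (((\m.6) -1) < (1 * (if true then 7 else 3)))
step 11: [beta@0] (6 < (1 * (if true then 7 else 3)))

Answer: beta at 0 : ((\m.6) -1)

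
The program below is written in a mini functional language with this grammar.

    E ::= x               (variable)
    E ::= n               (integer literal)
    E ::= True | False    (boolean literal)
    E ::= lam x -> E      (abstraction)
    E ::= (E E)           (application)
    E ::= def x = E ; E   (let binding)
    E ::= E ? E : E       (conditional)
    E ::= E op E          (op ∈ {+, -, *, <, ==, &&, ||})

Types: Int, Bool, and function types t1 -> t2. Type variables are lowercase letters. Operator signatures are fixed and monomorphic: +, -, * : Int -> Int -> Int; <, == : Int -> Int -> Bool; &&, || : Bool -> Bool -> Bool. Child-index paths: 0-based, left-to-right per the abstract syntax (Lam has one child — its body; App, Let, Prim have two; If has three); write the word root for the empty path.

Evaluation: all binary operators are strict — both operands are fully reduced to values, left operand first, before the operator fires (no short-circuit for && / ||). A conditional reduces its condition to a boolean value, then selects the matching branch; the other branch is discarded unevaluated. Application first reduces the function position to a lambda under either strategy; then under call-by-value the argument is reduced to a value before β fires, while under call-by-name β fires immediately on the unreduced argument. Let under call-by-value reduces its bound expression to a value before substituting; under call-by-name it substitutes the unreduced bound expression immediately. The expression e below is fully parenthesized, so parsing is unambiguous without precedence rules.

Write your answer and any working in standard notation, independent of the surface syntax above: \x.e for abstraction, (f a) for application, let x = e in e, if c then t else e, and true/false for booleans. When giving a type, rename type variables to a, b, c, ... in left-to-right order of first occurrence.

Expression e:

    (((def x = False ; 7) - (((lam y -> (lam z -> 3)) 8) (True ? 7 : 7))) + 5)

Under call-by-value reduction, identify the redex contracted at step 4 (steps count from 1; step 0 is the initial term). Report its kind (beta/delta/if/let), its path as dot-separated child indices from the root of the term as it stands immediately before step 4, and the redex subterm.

Derivation:
step 0: (((let x = false in 7) - (((\y.(\z.3)) 8) (if true then 7 else 7))) + 5)
step 1: [let@0.0] ((7 - (((\y.(\z.3)) 8) (if true then 7 else 7))) + 5)
step 2: [beta@0.1.0] ((7 - ((\z.3) (if true then 7 else 7))) + 5)
step 3: [if@0.1.1] ((7 - ((\z.3) 7)) + 5)
step 4: [beta@0.1] ((7 - 3) + 5)

Answer: beta at 0.1 : ((\z.3) 7)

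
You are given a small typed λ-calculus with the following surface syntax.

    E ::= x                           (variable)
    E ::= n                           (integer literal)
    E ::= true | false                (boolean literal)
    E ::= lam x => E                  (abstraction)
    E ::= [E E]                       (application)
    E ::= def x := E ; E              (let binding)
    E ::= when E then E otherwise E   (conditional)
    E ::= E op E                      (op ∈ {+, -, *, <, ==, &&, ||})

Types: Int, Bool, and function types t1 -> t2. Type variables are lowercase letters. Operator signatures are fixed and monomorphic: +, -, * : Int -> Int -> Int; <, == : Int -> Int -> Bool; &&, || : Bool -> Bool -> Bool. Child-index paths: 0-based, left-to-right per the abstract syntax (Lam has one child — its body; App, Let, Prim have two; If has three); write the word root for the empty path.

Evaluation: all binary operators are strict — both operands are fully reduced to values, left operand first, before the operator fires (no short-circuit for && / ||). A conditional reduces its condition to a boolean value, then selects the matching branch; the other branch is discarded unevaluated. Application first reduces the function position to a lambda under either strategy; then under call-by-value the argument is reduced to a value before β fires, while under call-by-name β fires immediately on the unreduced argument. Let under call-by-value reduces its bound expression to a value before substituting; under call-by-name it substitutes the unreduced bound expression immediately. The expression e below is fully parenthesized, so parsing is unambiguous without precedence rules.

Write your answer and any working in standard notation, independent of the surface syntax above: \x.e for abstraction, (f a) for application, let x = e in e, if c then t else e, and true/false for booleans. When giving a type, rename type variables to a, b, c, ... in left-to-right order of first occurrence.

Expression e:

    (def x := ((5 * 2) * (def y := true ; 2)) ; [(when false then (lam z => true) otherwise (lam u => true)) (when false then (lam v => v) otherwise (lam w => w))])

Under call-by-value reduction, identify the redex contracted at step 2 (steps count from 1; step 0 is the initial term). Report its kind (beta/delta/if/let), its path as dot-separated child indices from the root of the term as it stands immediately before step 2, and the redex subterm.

Answer: let at 0.1 : (let y = true in 2)

Trace:
step 0: (let x = ((5 * 2) * (let y = true in 2)) in ((if false then (\z.true) else (\u.true)) (if false then (\v.v) else (\w.w))))
step 1: [delta@0.0] (let x = (10 * (let y = true in 2)) in ((if false then (\z.true) else (\u.true)) (if false then (\v.v) else (\w.w))))
step 2: [let@0.1] (let x = (10 * 2) in ((if false then (\z.true) else (\u.true)) (if false then (\v.v) else (\w.w))))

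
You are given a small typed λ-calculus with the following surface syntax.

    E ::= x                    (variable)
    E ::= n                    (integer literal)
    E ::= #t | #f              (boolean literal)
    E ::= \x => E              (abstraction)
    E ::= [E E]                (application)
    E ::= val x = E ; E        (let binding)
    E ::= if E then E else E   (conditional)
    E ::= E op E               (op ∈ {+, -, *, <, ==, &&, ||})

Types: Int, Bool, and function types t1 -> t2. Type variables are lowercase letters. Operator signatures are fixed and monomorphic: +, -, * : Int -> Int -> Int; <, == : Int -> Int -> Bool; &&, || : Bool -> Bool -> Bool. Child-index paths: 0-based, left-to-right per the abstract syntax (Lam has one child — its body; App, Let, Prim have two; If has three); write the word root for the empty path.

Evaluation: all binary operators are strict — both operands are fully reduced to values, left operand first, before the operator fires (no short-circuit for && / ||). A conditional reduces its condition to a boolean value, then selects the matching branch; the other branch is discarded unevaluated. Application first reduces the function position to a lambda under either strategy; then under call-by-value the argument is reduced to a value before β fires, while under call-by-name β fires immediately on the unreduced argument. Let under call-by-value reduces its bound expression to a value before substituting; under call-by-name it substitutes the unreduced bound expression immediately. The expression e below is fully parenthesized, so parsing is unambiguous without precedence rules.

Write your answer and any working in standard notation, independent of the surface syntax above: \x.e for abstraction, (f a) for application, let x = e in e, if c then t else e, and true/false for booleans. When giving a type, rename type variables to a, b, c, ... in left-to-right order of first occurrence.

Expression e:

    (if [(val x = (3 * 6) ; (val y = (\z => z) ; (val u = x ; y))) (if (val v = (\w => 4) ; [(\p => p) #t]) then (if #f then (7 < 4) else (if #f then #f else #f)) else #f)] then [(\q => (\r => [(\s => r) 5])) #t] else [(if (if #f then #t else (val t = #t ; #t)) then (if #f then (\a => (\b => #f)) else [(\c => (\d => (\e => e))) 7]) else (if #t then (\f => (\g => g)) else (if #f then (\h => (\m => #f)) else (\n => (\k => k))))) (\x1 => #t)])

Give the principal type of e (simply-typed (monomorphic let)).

Answer: Bool -> Bool

Working:
  unify Int ~ Int
  unify Int ~ Int
let x : Int
z : a
\z._ : a -> a
let y : a -> a
x : Int
let u : Int
y : a -> a
\w._ : b -> Int
let v : b -> Int
p : c
\p._ : c -> c
  unify c -> c ~ Bool -> d
  unify c ~ Bool
  unify Bool ~ d
_ _ : Bool
  unify Bool ~ Bool
  unify Bool ~ Bool
  unify Int ~ Int
  unify Int ~ Int
  unify Bool ~ Bool
  unify Bool ~ Bool
  unify Bool ~ Bool
  unify Bool ~ Bool
  unify a -> a ~ Bool -> e
  unify a ~ Bool
  unify Bool ~ e
_ _ : Bool
  unify Bool ~ Bool
r : g
\s._ : h -> g
  unify h -> g ~ Int -> i
  unify h ~ Int
  unify g ~ i
_ _ : i
\r._ : i -> i
\q._ : f -> i -> i
  unify f -> i -> i ~ Bool -> j
  unify f ~ Bool
  unify i -> i ~ j
_ _ : i -> i
  unify Bool ~ Bool
let t : Bool
  unify Bool ~ Bool
  unify Bool ~ Bool
  unify Bool ~ Bool
\b._ : l -> Bool
\a._ : k -> l -> Bool
e : o
\e._ : o -> o
\d._ : n -> o -> o
\c._ : m -> n -> o -> o
  unify m -> n -> o -> o ~ Int -> p
  unify m ~ Int
  unify n -> o -> o ~ p
_ _ : n -> o -> o
  unify k -> l -> Bool ~ n -> o -> o
  unify k ~ n
  unify l -> Bool ~ o -> o
  unify l ~ o
  unify Bool ~ o
  unify Bool ~ Bool
g : r
\g._ : r -> r
\f._ : q -> r -> r
  unify Bool ~ Bool
\m._ : t -> Bool
\h._ : s -> t -> Bool
k : v
\k._ : v -> v
\n._ : u -> v -> v
  unify s -> t -> Bool ~ u -> v -> v
  unify s ~ u
  unify t -> Bool ~ v -> v
  unify t ~ v
  unify Bool ~ v
  unify q -> r -> r ~ u -> Bool -> Bool
  unify q ~ u
  unify r -> r ~ Bool -> Bool
  unify r ~ Bool
  unify Bool ~ Bool
  unify n -> Bool -> Bool ~ u -> Bool -> Bool
  unify n ~ u
  unify Bool -> Bool ~ Bool -> Bool
  unify Bool ~ Bool
  unify Bool ~ Bool
\x1._ : w -> Bool
  unify u -> Bool -> Bool ~ (w -> Bool) -> x
  unify u ~ w -> Bool
  unify Bool -> Bool ~ x
_ _ : Bool -> Bool
  unify i -> i ~ Bool -> Bool
  unify i ~ Bool
  unify Bool ~ Bool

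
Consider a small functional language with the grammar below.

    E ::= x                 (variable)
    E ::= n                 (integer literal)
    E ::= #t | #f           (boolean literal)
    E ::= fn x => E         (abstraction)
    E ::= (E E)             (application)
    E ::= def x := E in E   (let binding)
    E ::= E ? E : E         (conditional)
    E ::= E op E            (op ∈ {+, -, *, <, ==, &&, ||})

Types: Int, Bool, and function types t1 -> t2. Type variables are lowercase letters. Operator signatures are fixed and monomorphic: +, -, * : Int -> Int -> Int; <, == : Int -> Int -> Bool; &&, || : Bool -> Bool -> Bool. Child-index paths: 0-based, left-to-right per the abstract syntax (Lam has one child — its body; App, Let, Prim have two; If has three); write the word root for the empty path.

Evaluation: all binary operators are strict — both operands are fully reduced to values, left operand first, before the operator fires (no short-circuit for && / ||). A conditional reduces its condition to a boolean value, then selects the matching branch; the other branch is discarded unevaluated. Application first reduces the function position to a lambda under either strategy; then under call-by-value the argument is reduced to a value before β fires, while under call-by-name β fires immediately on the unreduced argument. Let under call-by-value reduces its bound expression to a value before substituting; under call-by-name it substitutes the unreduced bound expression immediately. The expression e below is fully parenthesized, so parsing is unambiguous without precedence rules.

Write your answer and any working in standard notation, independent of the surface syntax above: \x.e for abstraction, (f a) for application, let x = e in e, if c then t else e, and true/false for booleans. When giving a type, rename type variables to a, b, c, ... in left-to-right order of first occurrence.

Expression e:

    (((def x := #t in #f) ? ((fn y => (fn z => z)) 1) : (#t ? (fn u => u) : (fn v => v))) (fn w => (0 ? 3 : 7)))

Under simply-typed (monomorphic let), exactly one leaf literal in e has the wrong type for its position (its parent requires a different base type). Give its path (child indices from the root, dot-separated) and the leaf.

Working:
let x : Bool
  unify Bool ~ Bool
z : b
\z._ : b -> b
\y._ : a -> b -> b
  unify a -> b -> b ~ Int -> c
  unify a ~ Int
  unify b -> b ~ c
_ _ : b -> b
  unify Bool ~ Bool
u : d
\u._ : d -> d
v : e
\v._ : e -> e
  unify d -> d ~ e -> e
  unify d ~ e
  unify e ~ e
  unify b -> b ~ e -> e
  unify b ~ e
  unify e ~ e
  unify Int ~ Bool
  FAIL: mismatch Int ~ Bool

Answer: 1.0.0 : 0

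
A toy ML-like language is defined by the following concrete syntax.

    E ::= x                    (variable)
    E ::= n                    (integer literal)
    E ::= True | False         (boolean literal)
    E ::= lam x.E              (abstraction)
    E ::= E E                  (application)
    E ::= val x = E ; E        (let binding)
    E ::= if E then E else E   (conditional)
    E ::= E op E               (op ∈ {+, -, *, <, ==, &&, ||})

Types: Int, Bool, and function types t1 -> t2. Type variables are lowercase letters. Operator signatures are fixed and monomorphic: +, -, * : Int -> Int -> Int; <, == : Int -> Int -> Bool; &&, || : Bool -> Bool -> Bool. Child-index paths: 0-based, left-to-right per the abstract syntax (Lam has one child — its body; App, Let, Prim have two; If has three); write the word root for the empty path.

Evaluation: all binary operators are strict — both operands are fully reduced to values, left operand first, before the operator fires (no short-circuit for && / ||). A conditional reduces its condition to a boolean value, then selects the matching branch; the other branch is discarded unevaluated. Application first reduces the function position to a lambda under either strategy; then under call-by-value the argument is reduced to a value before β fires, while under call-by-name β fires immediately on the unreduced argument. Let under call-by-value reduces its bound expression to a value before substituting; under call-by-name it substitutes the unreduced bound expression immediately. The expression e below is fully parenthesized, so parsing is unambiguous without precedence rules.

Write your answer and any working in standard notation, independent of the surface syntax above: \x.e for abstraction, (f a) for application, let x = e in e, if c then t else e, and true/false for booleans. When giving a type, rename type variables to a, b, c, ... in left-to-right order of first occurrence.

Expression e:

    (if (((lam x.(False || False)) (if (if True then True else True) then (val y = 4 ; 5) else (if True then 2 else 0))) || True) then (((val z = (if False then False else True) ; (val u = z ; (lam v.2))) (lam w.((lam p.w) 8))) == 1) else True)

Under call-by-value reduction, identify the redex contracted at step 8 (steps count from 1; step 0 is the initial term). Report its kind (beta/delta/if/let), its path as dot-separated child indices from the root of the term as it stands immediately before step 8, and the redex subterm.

Answer: if at 0.0.0 : (if false then false else true)

Derivation:
step 0: (if (((\x.(false || false)) (if (if true then true else true) then (let y = 4 in 5) else (if true then 2 else 0))) || true) then (((let z = (if false then false else true) in (let u = z in (\v.2))) (\w.((\p.w) 8))) == 1) else true)
step 1: [if@0.0.1.0] (if (((\x.(false || false)) (if true then (let y = 4 in 5) else (if true then 2 else 0))) || true) then (((let z = (if false then false else true) in (let u = z in (\v.2))) (\w.((\p.w) 8))) == 1) else true)
step 2: [if@0.0.1] (if (((\x.(false || false)) (let y = 4 in 5)) || true) then (((let z = (if false then false else true) in (let u = z in (\v.2))) (\w.((\p.w) 8))) == 1) else true)
step 3: [let@0.0.1] (if (((\x.(false || false)) 5) || true) then (((let z = (if false then false else true) in (let u = z in (\v.2))) (\w.((\p.w) 8))) == 1) else true)
step 4: [beta@0.0] (if ((false || false) || true) then (((let z = (if false then false else true) in (let u = z in (\v.2))) (\w.((\p.w) 8))) == 1) else true)
step 5: [delta@0.0] (if (false || true) then (((let z = (if false then false else true) in (let u = z in (\v.2))) (\w.((\p.w) 8))) == 1) else true)
step 6: [delta@0] (if true then (((let z = (if false then false else true) in (let u = z in (\v.2))) (\w.((\p.w) 8))) == 1) else true)
step 7: [if@root] (((let z = (if false then false else true) in (let u = z in (\v.2))) (\w.((\p.w) 8))) == 1)
step 8: [if@0.0.0] (((let z = true in (let u = z in (\v.2))) (\w.((\p.w) 8))) == 1)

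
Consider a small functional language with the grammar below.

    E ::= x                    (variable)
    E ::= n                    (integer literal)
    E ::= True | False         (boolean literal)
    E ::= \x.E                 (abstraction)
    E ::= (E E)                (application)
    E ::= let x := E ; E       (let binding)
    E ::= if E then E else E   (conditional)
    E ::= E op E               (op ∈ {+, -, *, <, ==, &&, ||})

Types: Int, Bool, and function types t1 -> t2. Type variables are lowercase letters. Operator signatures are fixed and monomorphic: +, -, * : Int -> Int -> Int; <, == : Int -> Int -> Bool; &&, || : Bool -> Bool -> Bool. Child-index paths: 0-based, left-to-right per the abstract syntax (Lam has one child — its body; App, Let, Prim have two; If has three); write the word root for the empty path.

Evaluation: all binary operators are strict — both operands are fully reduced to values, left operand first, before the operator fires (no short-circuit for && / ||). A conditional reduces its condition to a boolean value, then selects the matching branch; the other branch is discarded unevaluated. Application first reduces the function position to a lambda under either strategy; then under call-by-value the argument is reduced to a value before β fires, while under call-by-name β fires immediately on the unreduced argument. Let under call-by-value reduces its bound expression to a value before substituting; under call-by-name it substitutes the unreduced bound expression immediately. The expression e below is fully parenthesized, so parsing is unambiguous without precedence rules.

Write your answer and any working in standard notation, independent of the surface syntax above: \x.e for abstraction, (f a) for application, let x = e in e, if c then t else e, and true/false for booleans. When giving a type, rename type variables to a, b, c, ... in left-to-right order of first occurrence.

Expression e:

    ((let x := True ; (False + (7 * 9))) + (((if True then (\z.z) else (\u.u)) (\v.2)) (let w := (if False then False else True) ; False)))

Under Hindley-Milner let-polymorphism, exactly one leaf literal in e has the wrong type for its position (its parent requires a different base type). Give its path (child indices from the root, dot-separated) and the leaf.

Answer: 0.1.0 : false

Trace:
let x : Bool
  unify Bool ~ Int
  FAIL: mismatch Bool ~ Int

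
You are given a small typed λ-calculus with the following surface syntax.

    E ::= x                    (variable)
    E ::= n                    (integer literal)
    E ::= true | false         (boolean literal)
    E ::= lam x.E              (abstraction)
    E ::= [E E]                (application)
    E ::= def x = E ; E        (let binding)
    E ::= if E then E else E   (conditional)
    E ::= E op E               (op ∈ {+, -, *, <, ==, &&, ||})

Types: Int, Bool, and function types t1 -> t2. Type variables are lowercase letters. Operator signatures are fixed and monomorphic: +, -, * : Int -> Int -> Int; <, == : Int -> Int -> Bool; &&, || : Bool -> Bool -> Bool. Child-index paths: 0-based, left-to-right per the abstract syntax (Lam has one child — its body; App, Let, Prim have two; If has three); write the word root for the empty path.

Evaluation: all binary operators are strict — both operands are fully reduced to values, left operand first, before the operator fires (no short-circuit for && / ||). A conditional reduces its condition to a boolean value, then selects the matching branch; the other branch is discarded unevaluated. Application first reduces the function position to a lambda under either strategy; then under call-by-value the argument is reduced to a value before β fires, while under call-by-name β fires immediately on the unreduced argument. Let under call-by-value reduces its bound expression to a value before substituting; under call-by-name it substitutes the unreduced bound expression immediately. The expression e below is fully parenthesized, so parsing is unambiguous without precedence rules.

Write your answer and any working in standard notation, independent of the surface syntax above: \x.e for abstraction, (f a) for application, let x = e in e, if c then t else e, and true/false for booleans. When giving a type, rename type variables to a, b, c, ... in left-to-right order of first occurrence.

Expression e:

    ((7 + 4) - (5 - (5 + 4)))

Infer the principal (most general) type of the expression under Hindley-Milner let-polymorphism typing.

Answer: Int

Derivation:
  unify Int ~ Int
  unify Int ~ Int
  unify Int ~ Int
  unify Int ~ Int
  unify Int ~ Int
  unify Int ~ Int
  unify Int ~ Int
  unify Int ~ Int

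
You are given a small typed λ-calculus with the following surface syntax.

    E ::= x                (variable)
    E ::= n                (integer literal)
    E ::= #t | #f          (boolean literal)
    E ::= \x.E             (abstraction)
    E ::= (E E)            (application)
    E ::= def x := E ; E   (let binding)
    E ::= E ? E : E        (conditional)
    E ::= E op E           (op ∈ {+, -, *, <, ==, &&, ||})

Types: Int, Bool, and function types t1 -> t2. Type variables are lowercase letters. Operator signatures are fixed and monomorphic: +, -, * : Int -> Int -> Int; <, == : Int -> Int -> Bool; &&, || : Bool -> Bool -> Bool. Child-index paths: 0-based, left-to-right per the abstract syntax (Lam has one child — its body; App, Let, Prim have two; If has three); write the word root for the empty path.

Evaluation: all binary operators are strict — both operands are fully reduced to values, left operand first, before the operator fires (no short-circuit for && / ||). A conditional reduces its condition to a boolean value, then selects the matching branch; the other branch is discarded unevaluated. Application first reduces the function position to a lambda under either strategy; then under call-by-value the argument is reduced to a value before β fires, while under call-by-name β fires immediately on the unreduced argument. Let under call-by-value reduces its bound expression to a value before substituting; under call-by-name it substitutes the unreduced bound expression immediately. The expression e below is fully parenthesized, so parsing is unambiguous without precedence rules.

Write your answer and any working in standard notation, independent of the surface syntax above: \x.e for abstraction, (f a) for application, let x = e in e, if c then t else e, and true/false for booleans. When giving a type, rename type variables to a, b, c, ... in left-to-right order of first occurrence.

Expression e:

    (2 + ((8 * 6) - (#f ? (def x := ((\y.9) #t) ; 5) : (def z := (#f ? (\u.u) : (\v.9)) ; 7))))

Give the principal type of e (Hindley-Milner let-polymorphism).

Answer: Int

Trace:
  unify Int ~ Int
  unify Int ~ Int
  unify Int ~ Int
  unify Int ~ Int
  unify Bool ~ Bool
\y._ : a -> Int
  unify a -> Int ~ Bool -> b
  unify a ~ Bool
  unify Int ~ b
_ _ : Int
let x : Int
  unify Bool ~ Bool
u : c
\u._ : c -> c
\v._ : d -> Int
  unify c -> c ~ d -> Int
  unify c ~ d
  unify d ~ Int
let z : Int -> Int
  unify Int ~ Int
  unify Int ~ Int
  unify Int ~ Int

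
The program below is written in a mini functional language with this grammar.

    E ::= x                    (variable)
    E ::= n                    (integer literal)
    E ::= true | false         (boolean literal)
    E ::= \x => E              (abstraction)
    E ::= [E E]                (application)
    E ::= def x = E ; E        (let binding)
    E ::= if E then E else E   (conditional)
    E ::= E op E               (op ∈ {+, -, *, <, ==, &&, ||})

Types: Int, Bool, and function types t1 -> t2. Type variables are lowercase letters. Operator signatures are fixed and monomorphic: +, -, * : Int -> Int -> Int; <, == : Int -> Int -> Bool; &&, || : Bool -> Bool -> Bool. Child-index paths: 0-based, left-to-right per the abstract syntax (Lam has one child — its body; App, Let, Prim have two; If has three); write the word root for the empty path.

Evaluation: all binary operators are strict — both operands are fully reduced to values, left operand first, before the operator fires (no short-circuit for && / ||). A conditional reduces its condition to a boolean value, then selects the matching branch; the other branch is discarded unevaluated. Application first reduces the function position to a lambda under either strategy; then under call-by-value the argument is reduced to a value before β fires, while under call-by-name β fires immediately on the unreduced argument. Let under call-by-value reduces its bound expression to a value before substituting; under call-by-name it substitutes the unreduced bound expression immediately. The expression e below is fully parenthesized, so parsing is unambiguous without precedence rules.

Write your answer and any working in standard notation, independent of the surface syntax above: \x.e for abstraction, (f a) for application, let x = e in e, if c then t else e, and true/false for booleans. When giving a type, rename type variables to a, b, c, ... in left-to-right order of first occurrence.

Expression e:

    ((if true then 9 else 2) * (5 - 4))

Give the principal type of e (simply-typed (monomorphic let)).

Answer: Int

Working:
  unify Bool ~ Bool
  unify Int ~ Int
  unify Int ~ Int
  unify Int ~ Int
  unify Int ~ Int
  unify Int ~ Int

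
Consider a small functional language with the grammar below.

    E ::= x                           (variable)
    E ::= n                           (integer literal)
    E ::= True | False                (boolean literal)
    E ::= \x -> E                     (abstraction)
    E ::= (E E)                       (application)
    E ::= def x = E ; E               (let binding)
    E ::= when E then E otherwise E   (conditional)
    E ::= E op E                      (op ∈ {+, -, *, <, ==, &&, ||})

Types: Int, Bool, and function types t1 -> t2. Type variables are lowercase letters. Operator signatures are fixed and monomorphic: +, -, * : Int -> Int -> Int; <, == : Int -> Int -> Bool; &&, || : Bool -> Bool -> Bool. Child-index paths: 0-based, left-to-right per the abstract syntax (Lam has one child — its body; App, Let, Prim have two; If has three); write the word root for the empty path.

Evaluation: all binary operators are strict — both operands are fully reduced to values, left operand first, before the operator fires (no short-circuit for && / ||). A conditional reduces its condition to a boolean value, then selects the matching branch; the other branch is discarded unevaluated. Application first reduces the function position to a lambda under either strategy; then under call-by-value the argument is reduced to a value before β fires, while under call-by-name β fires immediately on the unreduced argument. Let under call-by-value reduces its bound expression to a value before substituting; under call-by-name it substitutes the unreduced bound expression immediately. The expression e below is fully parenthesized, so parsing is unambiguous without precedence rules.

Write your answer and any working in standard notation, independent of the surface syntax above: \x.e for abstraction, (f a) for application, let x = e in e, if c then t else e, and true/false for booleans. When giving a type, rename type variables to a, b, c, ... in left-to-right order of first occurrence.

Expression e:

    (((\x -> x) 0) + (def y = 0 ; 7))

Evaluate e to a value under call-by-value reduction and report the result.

Derivation:
step 0: (((\x.x) 0) + (let y = 0 in 7))
step 1: [beta@0] (0 + (let y = 0 in 7))
step 2: [let@1] (0 + 7)
step 3: [delta@root] 7

Answer: 7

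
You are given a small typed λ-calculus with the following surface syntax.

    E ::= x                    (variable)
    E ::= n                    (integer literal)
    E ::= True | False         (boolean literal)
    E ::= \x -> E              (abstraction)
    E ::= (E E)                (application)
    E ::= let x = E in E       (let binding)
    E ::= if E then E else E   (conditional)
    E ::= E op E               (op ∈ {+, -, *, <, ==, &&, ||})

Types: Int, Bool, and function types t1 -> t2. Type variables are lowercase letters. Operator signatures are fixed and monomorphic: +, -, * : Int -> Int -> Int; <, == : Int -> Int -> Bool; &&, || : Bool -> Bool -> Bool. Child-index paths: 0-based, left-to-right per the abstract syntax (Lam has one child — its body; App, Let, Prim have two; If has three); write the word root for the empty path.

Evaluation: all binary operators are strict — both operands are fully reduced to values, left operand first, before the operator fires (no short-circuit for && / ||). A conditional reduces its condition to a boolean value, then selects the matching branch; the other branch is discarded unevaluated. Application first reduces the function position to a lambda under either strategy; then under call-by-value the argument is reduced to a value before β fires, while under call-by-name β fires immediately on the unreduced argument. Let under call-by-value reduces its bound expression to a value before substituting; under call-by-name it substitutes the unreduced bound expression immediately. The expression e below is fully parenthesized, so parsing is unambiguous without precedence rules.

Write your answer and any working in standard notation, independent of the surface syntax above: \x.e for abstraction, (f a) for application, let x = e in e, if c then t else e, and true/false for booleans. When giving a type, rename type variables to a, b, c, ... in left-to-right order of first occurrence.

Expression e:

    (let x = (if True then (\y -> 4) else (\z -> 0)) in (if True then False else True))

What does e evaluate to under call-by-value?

Answer: false

Derivation:
step 0: (let x = (if true then (\y.4) else (\z.0)) in (if true then false else true))
step 1: [if@0] (let x = (\y.4) in (if true then false else true))
step 2: [let@root] (if true then false else true)
step 3: [if@root] false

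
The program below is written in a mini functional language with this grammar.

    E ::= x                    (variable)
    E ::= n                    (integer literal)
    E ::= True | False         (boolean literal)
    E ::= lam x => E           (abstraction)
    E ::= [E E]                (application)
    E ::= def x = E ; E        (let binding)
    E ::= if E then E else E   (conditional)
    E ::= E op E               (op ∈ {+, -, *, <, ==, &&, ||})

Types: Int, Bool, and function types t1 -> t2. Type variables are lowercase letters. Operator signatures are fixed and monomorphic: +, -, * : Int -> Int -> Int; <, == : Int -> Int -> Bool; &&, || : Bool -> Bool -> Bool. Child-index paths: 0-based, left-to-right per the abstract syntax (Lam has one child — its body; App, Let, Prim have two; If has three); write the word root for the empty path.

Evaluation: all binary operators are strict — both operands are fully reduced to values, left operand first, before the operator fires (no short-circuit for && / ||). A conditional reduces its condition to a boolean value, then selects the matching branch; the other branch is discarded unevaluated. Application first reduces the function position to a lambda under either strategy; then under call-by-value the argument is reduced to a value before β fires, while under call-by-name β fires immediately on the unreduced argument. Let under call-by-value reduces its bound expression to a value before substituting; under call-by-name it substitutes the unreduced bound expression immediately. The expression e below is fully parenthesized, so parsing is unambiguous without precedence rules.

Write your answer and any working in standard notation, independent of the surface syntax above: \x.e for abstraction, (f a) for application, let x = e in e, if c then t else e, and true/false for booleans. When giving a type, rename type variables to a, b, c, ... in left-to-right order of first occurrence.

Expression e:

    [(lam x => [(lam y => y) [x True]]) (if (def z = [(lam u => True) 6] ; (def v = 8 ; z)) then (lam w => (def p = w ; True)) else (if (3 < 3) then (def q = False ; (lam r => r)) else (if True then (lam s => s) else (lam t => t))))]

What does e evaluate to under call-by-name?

Derivation:
step 0: ((\x.((\y.y) (x true))) (if (let z = ((\u.true) 6) in (let v = 8 in z)) then (\w.(let p = w in true)) else (if (3 < 3) then (let q = false in (\r.r)) else (if true then (\s.s) else (\t.t)))))
step 1: [beta@root] ((\y.y) ((if (let z = ((\u.true) 6) in (let v = 8 in z)) then (\w.(let p = w in true)) else (if (3 < 3) then (let q = false in (\r.r)) else (if true then (\s.s) else (\t.t)))) true))
step 2: [beta@root] ((if (let z = ((\u.true) 6) in (let v = 8 in z)) then (\w.(let p = w in true)) else (if (3 < 3) then (let q = false in (\r.r)) else (if true then (\s.s) else (\t.t)))) true)
step 3: [let@0.0] ((if (let v = 8 in ((\u.true) 6)) then (\w.(let p = w in true)) else (if (3 < 3) then (let q = false in (\r.r)) else (if true then (\s.s) else (\t.t)))) true)
step 4: [let@0.0] ((if ((\u.true) 6) then (\w.(let p = w in true)) else (if (3 < 3) then (let q = false in (\r.r)) else (if true then (\s.s) else (\t.t)))) true)
step 5: [beta@0.0] ((if true then (\w.(let p = w in true)) else (if (3 < 3) then (let q = false in (\r.r)) else (if true then (\s.s) else (\t.t)))) true)
step 6: [if@0] ((\w.(let p = w in true)) true)
step 7: [beta@root] (let p = true in true)
step 8: [let@root] true

Answer: true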